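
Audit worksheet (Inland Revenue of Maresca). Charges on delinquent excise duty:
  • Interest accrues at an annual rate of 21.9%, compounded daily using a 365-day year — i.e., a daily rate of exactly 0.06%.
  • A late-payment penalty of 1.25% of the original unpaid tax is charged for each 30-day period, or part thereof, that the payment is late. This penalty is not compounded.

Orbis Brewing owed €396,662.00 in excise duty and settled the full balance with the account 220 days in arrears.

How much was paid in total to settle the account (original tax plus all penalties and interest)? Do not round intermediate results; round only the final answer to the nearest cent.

Penalty periods: ⌈220/30⌉ = 8; penalty = 8 × 1.25% × €396,662.00 = €39,666.20
Interest: €396,662.00 × ((1 + 0.0006)^220 − 1) = €396,662.00 × 0.14106315… = €55,954.3913…
Total = €396,662.00 + €39,666.2000 + €55,954.3913… = €492,282.59

€492,282.59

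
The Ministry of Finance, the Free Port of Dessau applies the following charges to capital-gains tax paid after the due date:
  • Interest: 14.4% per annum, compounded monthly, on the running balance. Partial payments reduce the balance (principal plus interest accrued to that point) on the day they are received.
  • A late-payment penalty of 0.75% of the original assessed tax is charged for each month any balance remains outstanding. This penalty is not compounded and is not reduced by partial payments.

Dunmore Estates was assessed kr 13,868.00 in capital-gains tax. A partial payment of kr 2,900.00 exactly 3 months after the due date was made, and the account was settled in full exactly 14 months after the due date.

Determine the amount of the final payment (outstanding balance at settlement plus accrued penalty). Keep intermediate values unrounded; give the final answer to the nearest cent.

Monthly rate = 14.4% ÷ 12 = 1.2%
Balance at month 3: kr 13,868.0000 × (1 + 0.012)^3 = kr 14,373.2629…
After kr 2,900.00 payment: kr 14,373.2629… − kr 2,900.00 = kr 11,473.2629…
Balance at month 14: kr 11,473.2629… × (1 + 0.012)^11 = kr 13,081.9530…
Penalty: 14 × 0.75% × kr 13,868.00 = kr 1,456.14
Final settlement = outstanding balance + penalty = kr 13,081.9530… + kr 1,456.14 = kr 14,538.09

kr 14,538.09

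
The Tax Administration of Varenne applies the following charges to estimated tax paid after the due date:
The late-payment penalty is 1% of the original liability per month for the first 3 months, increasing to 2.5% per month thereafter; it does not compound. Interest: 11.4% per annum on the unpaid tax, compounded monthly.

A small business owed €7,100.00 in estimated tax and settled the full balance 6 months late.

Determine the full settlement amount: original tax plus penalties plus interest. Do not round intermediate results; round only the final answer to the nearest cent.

Penalty, months 1–3: 3 × 1% × €7,100.00 = €213.00
Penalty, months 4–6: 3 × 2.5% × €7,100.00 = €532.50
Interest (11.4%/yr ÷ 12 = 0.95%/month): €7,100.00 × ((1 + 0.0095)^6 − 1) = €414.4342…
Total = €7,100.00 + €745.5000 + €414.4342… = €8,259.93

€8,259.93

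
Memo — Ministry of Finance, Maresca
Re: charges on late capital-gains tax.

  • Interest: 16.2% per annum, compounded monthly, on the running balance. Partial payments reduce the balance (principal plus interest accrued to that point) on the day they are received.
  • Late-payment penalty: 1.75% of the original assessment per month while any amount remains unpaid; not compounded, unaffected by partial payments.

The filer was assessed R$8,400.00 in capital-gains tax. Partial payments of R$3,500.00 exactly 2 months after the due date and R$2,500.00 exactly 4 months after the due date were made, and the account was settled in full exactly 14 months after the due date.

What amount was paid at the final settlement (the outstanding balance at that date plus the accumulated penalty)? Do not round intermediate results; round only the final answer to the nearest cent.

R$5,222.91

Monthly rate = 16.2% ÷ 12 = 1.35%
Balance at month 2: R$8,400.0000 × (1 + 0.0135)^2 = R$8,628.3309
After R$3,500.00 payment: R$8,628.3309 − R$3,500.00 = R$5,128.3309
Balance at month 4: R$5,128.3309 × (1 + 0.0135)^2 = R$5,267.7305…
After R$2,500.00 payment: R$5,267.7305… − R$2,500.00 = R$2,767.7305…
Balance at month 14: R$2,767.7305… × (1 + 0.0135)^10 = R$3,164.9097…
Penalty: 14 × 1.75% × R$8,400.00 = R$2,058.00
Final settlement = outstanding balance + penalty = R$3,164.9097… + R$2,058.00 = R$5,222.91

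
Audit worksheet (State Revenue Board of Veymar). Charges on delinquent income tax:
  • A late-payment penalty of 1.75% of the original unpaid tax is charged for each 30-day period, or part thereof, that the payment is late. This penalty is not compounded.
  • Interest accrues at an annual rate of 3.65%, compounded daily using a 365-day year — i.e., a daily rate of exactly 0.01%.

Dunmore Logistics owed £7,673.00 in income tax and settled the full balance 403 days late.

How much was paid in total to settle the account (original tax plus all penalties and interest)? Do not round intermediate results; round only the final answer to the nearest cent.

£9,868.41

Penalty periods: ⌈403/30⌉ = 14; penalty = 14 × 1.75% × £7,673.00 = £1,879.89…
Interest: £7,673.00 × ((1 + 0.0001)^403 − 1) = £7,673.00 × 0.04112097… = £315.5212…
Total = £7,673.00 + £1,879.8850 + £315.5212… = £9,868.41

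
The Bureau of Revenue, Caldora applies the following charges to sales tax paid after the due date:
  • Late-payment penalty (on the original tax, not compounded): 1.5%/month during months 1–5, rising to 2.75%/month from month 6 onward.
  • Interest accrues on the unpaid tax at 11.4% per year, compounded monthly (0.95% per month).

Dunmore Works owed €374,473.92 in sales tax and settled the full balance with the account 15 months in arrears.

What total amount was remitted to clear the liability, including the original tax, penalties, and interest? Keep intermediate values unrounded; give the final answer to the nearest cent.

Penalty, months 1–5: 5 × 1.5% × €374,473.92 = €28,085.54…
Penalty, months 6–15: 10 × 2.75% × €374,473.92 = €102,980.33…
Interest: €374,473.92 × ((1 + 0.0095)^15 − 1) = €374,473.92 × 0.1523777… = €57,061.4783…
Total = €374,473.92 + €131,065.8720 + €57,061.4783… = €562,601.27

€562,601.27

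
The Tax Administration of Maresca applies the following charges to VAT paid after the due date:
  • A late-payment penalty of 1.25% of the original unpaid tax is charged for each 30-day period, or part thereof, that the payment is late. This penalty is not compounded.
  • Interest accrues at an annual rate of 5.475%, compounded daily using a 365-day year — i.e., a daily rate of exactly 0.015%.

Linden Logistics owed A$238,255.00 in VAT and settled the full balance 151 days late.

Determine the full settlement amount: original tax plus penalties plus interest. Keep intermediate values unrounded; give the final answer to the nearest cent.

A$261,581.77

Penalty periods: ⌈151/30⌉ = 6; penalty = 6 × 1.25% × A$238,255.00 = A$17,869.13…
Interest: A$238,255.00 × ((1 + 0.00015)^151 − 1) = A$238,255.00 × 0.02290672… = A$5,457.6409…
Total = A$238,255.00 + A$17,869.1250 + A$5,457.6409… = A$261,581.77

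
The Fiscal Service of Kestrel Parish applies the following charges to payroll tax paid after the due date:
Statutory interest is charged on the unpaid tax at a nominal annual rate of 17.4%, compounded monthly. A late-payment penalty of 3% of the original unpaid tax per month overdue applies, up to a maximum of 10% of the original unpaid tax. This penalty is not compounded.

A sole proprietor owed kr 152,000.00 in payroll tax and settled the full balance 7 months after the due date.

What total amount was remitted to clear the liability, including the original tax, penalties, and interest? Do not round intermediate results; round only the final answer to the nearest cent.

Penalty (uncapped): 7 × 3% × kr 152,000.00 = kr 31,920.00; cap = 10% × kr 152,000.00 = kr 15,200.00 → penalty = kr 15,200.00
Interest (17.4%/yr ÷ 12 = 1.45%/month): kr 152,000.00 × ((1 + 0.0145)^7 − 1) = kr 16,115.5739…
Total = kr 152,000.00 + kr 15,200.0000 + kr 16,115.5739… = kr 183,315.57

kr 183,315.57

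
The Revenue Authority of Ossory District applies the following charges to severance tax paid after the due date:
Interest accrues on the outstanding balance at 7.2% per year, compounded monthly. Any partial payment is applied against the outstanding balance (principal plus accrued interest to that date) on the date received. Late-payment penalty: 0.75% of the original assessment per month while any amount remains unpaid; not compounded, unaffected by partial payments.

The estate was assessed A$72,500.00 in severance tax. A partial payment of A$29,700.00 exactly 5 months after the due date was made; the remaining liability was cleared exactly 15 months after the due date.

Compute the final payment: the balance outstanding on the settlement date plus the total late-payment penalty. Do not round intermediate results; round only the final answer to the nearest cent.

Monthly rate = 7.2% ÷ 12 = 0.6%
Balance at month 5: A$72,500.0000 × (1 + 0.006)^5 = A$74,701.2571…
After A$29,700.00 payment: A$74,701.2571… − A$29,700.00 = A$45,001.2571…
Balance at month 15: A$45,001.2571… × (1 + 0.006)^10 = A$47,775.4133…
Penalty: 15 × 0.75% × A$72,500.00 = A$8,156.25
Final settlement = outstanding balance + penalty = A$47,775.4133… + A$8,156.25 = A$55,931.66

A$55,931.66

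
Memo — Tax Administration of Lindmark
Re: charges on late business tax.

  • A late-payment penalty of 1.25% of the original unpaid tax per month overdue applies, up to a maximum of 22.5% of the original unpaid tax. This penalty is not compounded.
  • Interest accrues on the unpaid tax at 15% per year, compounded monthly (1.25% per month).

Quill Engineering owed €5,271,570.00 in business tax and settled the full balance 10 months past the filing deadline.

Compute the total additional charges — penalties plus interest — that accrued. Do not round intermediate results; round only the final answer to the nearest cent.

Penalty: 10 × 1.25% × €5,271,570.00 = €658,946.25 (below the 22.5% cap of €1,186,103.25)
Interest: €5,271,570.00 × ((1 + 0.0125)^10 − 1) = €5,271,570.00 × 0.1322708… = €697,274.9375…
Penalties + interest = €658,946.2500 + €697,274.9375… = €1,356,221.19

€1,356,221.19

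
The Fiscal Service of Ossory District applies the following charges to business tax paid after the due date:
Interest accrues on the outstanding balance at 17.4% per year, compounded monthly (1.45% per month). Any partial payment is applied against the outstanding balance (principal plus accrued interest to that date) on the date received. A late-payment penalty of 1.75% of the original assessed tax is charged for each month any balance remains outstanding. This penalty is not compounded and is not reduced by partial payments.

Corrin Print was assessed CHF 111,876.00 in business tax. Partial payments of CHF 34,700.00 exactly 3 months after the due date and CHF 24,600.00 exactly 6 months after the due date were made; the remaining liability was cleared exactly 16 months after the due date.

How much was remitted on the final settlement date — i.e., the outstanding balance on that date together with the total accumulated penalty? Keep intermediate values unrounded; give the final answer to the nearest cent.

Balance at month 3: CHF 111,876.0000 × (1 + 0.0145)^3 = CHF 116,813.5129…
After CHF 34,700.00 payment: CHF 116,813.5129… − CHF 34,700.00 = CHF 82,113.5129…
Balance at month 6: CHF 82,113.5129… × (1 + 0.0145)^3 = CHF 85,737.4941…
After CHF 24,600.00 payment: CHF 85,737.4941… − CHF 24,600.00 = CHF 61,137.4941…
Balance at month 16: CHF 61,137.4941… × (1 + 0.0145)^10 = CHF 70,603.8116…
Penalty: 16 × 1.75% × CHF 111,876.00 = CHF 31,325.28
Final settlement = outstanding balance + penalty = CHF 70,603.8116… + CHF 31,325.28 = CHF 101,929.09

CHF 101,929.09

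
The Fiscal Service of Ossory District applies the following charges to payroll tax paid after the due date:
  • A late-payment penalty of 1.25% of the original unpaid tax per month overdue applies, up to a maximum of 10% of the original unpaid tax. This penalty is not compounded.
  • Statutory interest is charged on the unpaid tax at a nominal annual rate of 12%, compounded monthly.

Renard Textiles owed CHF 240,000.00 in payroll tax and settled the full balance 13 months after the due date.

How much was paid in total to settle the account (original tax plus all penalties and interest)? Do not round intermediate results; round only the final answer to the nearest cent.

CHF 297,142.39

Penalty (uncapped): 13 × 1.25% × CHF 240,000.00 = CHF 39,000.00; cap = 10% × CHF 240,000.00 = CHF 24,000.00 → penalty = CHF 24,000.00
Interest (12%/yr ÷ 12 = 1%/month): CHF 240,000.00 × ((1 + 0.01)^13 − 1) = CHF 33,142.3873…
Total = CHF 240,000.00 + CHF 24,000.0000 + CHF 33,142.3873… = CHF 297,142.39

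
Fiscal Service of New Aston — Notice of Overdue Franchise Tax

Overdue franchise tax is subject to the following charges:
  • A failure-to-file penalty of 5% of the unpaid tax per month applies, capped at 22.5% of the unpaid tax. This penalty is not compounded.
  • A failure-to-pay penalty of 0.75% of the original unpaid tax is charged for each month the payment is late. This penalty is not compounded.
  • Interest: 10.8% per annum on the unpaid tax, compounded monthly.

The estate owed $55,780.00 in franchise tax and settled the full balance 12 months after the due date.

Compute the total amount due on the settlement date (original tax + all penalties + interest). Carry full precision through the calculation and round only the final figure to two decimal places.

$79,682.27

Failure-to-file: 12 × 5% × $55,780.00 = $33,468.00, capped at 22.5% × $55,780.00 = $12,550.50
Failure-to-pay penalty: 12 × 0.75% × $55,780.00 = $5,020.20
Interest (10.8%/yr ÷ 12 = 0.9%/month): $55,780.00 × ((1 + 0.009)^12 − 1) = $6,331.5697…
Total = $55,780.00 + $17,570.7000 + $6,331.5697… = $79,682.27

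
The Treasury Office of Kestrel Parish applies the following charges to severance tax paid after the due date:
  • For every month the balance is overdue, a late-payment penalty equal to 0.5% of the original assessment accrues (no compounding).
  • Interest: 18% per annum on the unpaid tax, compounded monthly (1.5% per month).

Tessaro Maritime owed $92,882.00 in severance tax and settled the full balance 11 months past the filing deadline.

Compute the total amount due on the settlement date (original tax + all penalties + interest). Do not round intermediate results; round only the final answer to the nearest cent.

Late-payment penalty: 11 × 0.5% × $92,882.00 = $5,108.51
Interest: $92,882.00 × ((1 + 0.015)^11 − 1) = $92,882.00 × 0.1779489… = $16,528.2532…
Total = $92,882.00 + $5,108.5100 + $16,528.2532… = $114,518.76

$114,518.76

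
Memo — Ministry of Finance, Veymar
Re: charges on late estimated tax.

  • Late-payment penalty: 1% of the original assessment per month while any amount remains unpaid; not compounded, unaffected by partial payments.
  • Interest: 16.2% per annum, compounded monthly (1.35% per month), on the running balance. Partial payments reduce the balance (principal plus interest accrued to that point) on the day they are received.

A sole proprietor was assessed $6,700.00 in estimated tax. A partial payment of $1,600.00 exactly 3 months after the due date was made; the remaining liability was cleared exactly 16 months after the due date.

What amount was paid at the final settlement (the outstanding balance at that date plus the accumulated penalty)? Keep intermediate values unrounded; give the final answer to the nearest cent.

$7,470.67

Balance at month 3: $6,700.0000 × (1 + 0.0135)^3 = $6,975.0297…
After $1,600.00 payment: $6,975.0297… − $1,600.00 = $5,375.0297…
Balance at month 16: $5,375.0297… × (1 + 0.0135)^13 = $6,398.6692…
Penalty: 16 × 1% × $6,700.00 = $1,072.00
Final settlement = outstanding balance + penalty = $6,398.6692… + $1,072.00 = $7,470.67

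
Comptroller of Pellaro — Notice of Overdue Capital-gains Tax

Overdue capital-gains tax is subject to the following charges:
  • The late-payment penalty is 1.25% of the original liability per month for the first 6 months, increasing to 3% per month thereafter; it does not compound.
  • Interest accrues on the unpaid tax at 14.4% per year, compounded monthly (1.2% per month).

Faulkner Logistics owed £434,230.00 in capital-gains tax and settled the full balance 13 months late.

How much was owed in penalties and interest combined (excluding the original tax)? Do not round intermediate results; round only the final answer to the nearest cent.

Penalty, months 1–6: 6 × 1.25% × £434,230.00 = £32,567.25
Penalty, months 7–13: 7 × 3% × £434,230.00 = £91,188.30
Interest: £434,230.00 × ((1 + 0.012)^13 − 1) = £434,230.00 × 0.1677414… = £72,838.3306…
Penalties + interest = £123,755.5500 + £72,838.3306… = £196,593.88

£196,593.88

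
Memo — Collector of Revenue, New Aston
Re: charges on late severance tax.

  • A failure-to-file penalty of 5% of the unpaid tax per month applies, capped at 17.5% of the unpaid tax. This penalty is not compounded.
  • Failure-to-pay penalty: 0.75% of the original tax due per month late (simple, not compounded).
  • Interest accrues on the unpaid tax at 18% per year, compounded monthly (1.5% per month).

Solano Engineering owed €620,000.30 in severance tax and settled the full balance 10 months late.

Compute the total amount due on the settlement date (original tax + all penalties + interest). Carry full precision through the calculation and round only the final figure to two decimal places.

Failure-to-file: 10 × 5% × €620,000.30 = €310,000.15, capped at 17.5% × €620,000.30 = €108,500.05…
Failure-to-pay penalty = 0.75% × €620,000.30 × 10 mo = €46,500.02…
Interest: €620,000.30 × ((1 + 0.015)^10 − 1) = €620,000.30 × 0.1605408… = €99,535.3597…
Total = €620,000.30 + €155,000.0750 + €99,535.3597… = €874,535.73

€874,535.73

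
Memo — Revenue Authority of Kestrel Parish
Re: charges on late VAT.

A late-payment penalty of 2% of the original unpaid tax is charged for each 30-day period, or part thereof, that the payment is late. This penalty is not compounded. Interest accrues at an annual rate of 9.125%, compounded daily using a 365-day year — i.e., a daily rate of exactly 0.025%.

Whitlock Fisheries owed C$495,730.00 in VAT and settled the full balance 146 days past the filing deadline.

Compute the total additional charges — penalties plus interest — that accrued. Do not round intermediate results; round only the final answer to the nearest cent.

C$67,999.07

Penalty periods: ⌈146/30⌉ = 5; penalty = 5 × 2% × C$495,730.00 = C$49,573.00
Interest: C$495,730.00 × ((1 + 0.00025)^146 − 1) = C$495,730.00 × 0.03716957… = C$18,426.0723…
Penalties + interest = C$49,573.0000 + C$18,426.0723… = C$67,999.07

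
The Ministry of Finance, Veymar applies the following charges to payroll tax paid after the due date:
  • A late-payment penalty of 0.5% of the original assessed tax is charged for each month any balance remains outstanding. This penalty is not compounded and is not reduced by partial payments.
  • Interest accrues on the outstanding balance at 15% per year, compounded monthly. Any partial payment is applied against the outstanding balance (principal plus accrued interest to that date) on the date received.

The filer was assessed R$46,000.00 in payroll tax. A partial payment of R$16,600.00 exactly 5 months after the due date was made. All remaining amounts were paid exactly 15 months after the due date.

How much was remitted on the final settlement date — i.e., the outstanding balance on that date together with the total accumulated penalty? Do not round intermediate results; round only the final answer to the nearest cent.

Monthly rate = 15% ÷ 12 = 1.25%
Balance at month 5: R$46,000.0000 × (1 + 0.0125)^5 = R$48,947.7791…
After R$16,600.00 payment: R$48,947.7791… − R$16,600.00 = R$32,347.7791…
Balance at month 15: R$32,347.7791… × (1 + 0.0125)^10 = R$36,626.4466…
Penalty: 15 × 0.5% × R$46,000.00 = R$3,450.00
Final settlement = outstanding balance + penalty = R$36,626.4466… + R$3,450.00 = R$40,076.45

R$40,076.45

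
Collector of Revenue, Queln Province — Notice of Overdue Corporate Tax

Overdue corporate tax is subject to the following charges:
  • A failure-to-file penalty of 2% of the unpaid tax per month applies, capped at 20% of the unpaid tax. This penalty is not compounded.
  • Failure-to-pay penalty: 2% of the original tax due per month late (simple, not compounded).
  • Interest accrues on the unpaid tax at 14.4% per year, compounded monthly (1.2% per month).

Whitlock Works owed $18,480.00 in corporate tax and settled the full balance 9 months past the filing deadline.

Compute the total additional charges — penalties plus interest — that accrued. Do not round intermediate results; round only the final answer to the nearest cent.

$8,747.17

Failure-to-file: 9 × 2% × $18,480.00 = $3,326.40 (under the 20% cap)
Failure-to-pay penalty = 2% × $18,480.00 × 9 mo = $3,326.40
Interest: $18,480.00 × ((1 + 0.012)^9 − 1) = $18,480.00 × 0.1133318… = $2,094.3716…
Penalties + interest = $6,652.8000 + $2,094.3716… = $8,747.17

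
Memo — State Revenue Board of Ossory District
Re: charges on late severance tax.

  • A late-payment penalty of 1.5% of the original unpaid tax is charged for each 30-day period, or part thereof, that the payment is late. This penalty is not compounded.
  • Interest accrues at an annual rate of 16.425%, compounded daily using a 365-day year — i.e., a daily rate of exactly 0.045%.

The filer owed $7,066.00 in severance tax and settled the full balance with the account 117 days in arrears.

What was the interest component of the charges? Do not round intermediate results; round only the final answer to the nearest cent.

$381.90

Interest: $7,066.00 × ((1 + 0.00045)^117 − 1) = $7,066.00 × 0.05404818… = $381.9044…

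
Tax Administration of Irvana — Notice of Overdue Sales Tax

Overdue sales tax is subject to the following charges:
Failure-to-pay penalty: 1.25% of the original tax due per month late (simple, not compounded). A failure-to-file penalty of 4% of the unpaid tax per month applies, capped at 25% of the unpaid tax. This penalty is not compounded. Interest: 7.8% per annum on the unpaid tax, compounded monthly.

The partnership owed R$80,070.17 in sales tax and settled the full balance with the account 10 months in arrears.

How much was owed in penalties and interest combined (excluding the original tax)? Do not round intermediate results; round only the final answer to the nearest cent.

R$35,385.78

Failure-to-file: 10 × 4% × R$80,070.17 = R$32,028.07…, capped at 25% × R$80,070.17 = R$20,017.54…
Failure-to-pay penalty = 1.25% × R$80,070.17 × 10 mo = R$10,008.77…
Interest (7.8%/yr ÷ 12 = 0.65%/month): R$80,070.17 × ((1 + 0.0065)^10 − 1) = R$5,359.4634…
Penalties + interest = R$30,026.3138… + R$5,359.4634… = R$35,385.78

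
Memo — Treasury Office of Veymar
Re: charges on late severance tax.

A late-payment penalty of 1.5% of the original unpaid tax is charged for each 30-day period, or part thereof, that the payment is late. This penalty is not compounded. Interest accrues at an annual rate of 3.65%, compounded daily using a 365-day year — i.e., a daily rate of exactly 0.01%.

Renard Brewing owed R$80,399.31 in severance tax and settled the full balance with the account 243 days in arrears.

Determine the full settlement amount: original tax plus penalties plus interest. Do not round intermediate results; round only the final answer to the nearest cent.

R$93,230.75

Penalty periods: ⌈243/30⌉ = 9; penalty = 9 × 1.5% × R$80,399.31 = R$10,853.91…
Interest: R$80,399.31 × ((1 + 0.0001)^243 − 1) = R$80,399.31 × 0.02459641… = R$1,977.5341…
Total = R$80,399.31 + R$10,853.9069… + R$1,977.5341… = R$93,230.75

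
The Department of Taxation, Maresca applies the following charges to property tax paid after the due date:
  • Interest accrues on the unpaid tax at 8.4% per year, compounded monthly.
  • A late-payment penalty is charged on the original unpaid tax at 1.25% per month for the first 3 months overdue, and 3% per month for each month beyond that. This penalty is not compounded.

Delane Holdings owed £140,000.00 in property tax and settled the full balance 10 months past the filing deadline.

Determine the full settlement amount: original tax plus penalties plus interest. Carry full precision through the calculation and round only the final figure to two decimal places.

£184,764.53

Penalty, months 1–3: 3 × 1.25% × £140,000.00 = £5,250.00
Penalty, months 4–10: 7 × 3% × £140,000.00 = £29,400.00
Interest (8.4%/yr ÷ 12 = 0.7%/month): £140,000.00 × ((1 + 0.007)^10 − 1) = £10,114.5336…
Total = £140,000.00 + £34,650.0000 + £10,114.5336… = £184,764.53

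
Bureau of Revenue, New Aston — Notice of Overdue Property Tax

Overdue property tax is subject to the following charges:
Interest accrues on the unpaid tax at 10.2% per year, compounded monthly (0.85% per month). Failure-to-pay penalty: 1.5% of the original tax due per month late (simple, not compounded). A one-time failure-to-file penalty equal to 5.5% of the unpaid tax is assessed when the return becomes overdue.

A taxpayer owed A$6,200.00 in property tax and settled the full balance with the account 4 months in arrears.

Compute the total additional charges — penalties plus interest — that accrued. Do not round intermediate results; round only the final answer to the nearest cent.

A$926.50

Failure-to-file penalty: 5.5% × A$6,200.00 = A$341.00
Failure-to-pay penalty: 4 × 1.5% × A$6,200.00 = A$372.00
Interest: A$6,200.00 × ((1 + 0.0085)^4 − 1) = A$6,200.00 × 0.0344360… = A$213.5030…
Penalties + interest = A$713.0000 + A$213.5030… = A$926.50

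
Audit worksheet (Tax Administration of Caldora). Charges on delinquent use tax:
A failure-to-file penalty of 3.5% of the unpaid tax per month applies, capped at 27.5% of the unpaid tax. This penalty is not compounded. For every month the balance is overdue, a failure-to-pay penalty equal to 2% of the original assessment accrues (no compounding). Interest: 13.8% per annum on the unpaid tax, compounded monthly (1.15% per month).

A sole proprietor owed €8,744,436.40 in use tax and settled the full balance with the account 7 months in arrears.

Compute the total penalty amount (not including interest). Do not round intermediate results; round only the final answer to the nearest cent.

Failure-to-file: 7 × 3.5% × €8,744,436.40 = €2,142,386.92… (under the 27.5% cap)
Failure-to-pay penalty = 2% × €8,744,436.40 × 7 mo = €1,224,221.10…
Total penalty = €2,142,386.92… + €1,224,221.10… = €3,366,608.01

€3,366,608.01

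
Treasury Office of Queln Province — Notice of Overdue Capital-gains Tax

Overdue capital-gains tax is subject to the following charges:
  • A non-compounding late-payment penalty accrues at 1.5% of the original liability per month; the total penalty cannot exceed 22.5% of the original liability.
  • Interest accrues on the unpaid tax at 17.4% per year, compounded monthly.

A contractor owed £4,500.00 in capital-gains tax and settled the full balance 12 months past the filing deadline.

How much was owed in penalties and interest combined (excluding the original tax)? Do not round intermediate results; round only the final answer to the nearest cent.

Penalty: 12 × 1.5% × £4,500.00 = £810.00 (below the 22.5% cap of £1,012.50)
Interest (17.4%/yr ÷ 12 = 1.45%/month): £4,500.00 × ((1 + 0.0145)^12 − 1) = £848.5632…
Penalties + interest = £810.0000 + £848.5632… = £1,658.56

£1,658.56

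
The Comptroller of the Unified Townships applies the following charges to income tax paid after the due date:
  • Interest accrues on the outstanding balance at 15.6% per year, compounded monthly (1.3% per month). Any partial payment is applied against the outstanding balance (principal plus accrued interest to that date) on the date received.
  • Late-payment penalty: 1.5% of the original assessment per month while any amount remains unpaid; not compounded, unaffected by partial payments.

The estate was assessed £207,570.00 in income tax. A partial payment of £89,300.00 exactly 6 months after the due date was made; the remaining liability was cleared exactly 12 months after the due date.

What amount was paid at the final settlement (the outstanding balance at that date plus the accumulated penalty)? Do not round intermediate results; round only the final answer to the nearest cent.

Balance at month 6: £207,570.0000 × (1 + 0.013)^6 = £224,295.8600…
After £89,300.00 payment: £224,295.8600… − £89,300.00 = £134,995.8600…
Balance at month 12: £134,995.8600… × (1 + 0.013)^6 = £145,873.7414…
Penalty: 12 × 1.5% × £207,570.00 = £37,362.60
Final settlement = outstanding balance + penalty = £145,873.7414… + £37,362.60 = £183,236.34

£183,236.34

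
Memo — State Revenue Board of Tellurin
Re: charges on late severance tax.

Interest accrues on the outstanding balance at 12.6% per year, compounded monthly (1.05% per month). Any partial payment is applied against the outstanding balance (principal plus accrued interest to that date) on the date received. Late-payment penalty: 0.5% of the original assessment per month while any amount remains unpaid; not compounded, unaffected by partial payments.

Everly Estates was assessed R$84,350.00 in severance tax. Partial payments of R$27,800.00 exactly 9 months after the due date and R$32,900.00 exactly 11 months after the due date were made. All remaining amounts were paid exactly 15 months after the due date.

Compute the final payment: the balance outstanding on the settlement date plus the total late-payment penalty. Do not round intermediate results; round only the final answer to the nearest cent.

Balance at month 9: R$84,350.0000 × (1 + 0.0105)^9 = R$92,664.1929…
After R$27,800.00 payment: R$92,664.1929… − R$27,800.00 = R$64,864.1929…
Balance at month 11: R$64,864.1929… × (1 + 0.0105)^2 = R$66,233.4923…
After R$32,900.00 payment: R$66,233.4923… − R$32,900.00 = R$33,333.4923…
Balance at month 15: R$33,333.4923… × (1 + 0.0105)^4 = R$34,755.7038…
Penalty: 15 × 0.5% × R$84,350.00 = R$6,326.25
Final settlement = outstanding balance + penalty = R$34,755.7038… + R$6,326.25 = R$41,081.95

R$41,081.95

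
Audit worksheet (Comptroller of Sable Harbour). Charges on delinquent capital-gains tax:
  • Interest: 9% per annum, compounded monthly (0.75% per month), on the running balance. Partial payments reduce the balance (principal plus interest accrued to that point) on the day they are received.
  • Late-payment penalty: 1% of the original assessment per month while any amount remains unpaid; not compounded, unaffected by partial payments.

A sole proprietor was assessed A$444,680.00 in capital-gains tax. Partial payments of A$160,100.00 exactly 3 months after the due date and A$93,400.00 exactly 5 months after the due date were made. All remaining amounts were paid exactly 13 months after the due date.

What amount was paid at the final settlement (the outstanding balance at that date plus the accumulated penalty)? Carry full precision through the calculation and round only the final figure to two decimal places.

Balance at month 3: A$444,680.0000 × (1 + 0.0075)^3 = A$454,760.5273…
After A$160,100.00 payment: A$454,760.5273… − A$160,100.00 = A$294,660.5273…
Balance at month 5: A$294,660.5273… × (1 + 0.0075)^2 = A$299,097.0099…
After A$93,400.00 payment: A$299,097.0099… − A$93,400.00 = A$205,697.0099…
Balance at month 13: A$205,697.0099… × (1 + 0.0075)^8 = A$218,367.7087…
Penalty: 13 × 1% × A$444,680.00 = A$57,808.40
Final settlement = outstanding balance + penalty = A$218,367.7087… + A$57,808.40 = A$276,176.11

A$276,176.11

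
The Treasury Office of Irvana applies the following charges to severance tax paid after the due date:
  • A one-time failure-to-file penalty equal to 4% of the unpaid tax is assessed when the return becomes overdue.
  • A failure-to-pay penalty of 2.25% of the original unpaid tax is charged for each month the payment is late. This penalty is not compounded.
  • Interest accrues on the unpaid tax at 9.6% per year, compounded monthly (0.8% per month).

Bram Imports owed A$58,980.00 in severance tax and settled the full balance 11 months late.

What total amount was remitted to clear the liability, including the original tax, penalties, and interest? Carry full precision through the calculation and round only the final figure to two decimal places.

Failure-to-file penalty: 4% × A$58,980.00 = A$2,359.20
Failure-to-pay penalty: 11 × 2.25% × A$58,980.00 = A$14,597.55
Interest: A$58,980.00 × ((1 + 0.008)^11 − 1) = A$58,980.00 × 0.0916058… = A$5,402.9129…
Total = A$58,980.00 + A$16,956.7500 + A$5,402.9129… = A$81,339.66

A$81,339.66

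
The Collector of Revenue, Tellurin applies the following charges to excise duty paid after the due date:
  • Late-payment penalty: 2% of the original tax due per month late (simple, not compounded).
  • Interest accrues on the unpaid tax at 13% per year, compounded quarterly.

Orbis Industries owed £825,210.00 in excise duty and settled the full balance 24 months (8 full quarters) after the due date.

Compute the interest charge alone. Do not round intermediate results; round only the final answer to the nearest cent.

£240,612.70

Interest (13%/yr ÷ 4 = 3.25%/quarter): £825,210.00 × ((1 + 0.0325)^8 − 1) = £240,612.6979…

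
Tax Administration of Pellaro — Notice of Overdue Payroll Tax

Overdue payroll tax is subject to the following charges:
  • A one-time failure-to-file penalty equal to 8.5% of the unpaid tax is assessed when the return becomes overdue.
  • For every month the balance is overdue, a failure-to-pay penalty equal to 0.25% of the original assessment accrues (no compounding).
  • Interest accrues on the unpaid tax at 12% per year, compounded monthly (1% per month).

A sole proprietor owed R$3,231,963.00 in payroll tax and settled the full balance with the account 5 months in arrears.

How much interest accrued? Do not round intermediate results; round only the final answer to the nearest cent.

R$164,862.59

Interest: R$3,231,963.00 × ((1 + 0.01)^5 − 1) = R$3,231,963.00 × 0.0510101… = R$164,862.5946…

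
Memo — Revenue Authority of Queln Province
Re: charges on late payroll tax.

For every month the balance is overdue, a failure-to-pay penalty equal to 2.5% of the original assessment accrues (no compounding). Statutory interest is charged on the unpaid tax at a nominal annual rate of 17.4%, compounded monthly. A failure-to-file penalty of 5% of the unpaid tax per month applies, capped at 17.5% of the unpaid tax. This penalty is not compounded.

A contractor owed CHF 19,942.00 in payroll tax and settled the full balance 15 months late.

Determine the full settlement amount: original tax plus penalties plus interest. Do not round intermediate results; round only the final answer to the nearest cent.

Failure-to-file: 15 × 5% × CHF 19,942.00 = CHF 14,956.50, capped at 17.5% × CHF 19,942.00 = CHF 3,489.85
Failure-to-pay penalty = 2.5% × CHF 19,942.00 × 15 mo = CHF 7,478.25
Interest (17.4%/yr ÷ 12 = 1.45%/month): CHF 19,942.00 × ((1 + 0.0145)^15 − 1) = CHF 4,806.5342…
Total = CHF 19,942.00 + CHF 10,968.1000 + CHF 4,806.5342… = CHF 35,716.63

CHF 35,716.63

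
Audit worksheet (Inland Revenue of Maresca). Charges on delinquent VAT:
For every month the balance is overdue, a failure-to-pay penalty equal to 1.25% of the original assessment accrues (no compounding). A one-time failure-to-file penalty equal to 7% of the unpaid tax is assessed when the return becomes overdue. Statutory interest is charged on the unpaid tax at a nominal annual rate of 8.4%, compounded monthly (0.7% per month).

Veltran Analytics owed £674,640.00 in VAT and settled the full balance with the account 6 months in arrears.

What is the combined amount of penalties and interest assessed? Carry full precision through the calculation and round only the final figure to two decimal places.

£126,658.19

Failure-to-file penalty: 7% × £674,640.00 = £47,224.80
Failure-to-pay penalty = 1.25% × £674,640.00 × 6 mo = £50,598.00
Interest: £674,640.00 × ((1 + 0.007)^6 − 1) = £674,640.00 × 0.0427419… = £28,835.3928…
Penalties + interest = £97,822.8000 + £28,835.3928… = £126,658.19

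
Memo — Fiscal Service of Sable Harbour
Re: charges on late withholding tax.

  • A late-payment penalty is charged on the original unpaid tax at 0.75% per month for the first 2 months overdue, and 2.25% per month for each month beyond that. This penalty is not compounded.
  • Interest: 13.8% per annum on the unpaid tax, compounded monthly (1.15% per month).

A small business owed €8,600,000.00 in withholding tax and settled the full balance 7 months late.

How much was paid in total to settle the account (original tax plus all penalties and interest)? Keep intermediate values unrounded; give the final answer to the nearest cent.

Penalty, months 1–2: 2 × 0.75% × €8,600,000.00 = €129,000.00
Penalty, months 3–7: 5 × 2.25% × €8,600,000.00 = €967,500.00
Interest: €8,600,000.00 × ((1 + 0.0115)^7 − 1) = €8,600,000.00 × 0.0833311… = €716,647.4343…
Total = €8,600,000.00 + €1,096,500.0000 + €716,647.4343… = €10,413,147.43

€10,413,147.43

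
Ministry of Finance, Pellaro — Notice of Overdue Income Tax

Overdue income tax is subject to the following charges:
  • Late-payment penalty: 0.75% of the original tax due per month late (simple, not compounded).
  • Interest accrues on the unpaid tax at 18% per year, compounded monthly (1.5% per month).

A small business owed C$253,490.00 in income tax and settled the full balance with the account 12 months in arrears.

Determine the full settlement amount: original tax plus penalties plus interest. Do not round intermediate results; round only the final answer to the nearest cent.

Late-payment penalty: 12 × 0.75% × C$253,490.00 = C$22,814.10
Interest: C$253,490.00 × ((1 + 0.015)^12 − 1) = C$253,490.00 × 0.1956182… = C$49,587.2503…
Total = C$253,490.00 + C$22,814.1000 + C$49,587.2503… = C$325,891.35

C$325,891.35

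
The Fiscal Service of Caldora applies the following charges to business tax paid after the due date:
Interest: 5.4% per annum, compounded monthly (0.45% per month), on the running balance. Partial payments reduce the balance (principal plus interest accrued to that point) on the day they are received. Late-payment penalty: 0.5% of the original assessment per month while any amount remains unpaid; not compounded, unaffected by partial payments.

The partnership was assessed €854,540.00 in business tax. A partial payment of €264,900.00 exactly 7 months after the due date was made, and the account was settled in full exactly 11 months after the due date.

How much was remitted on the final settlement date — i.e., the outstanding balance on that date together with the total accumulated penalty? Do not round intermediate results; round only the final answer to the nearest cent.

€675,103.66

Balance at month 7: €854,540.0000 × (1 + 0.0045)^7 = €881,824.1409…
After €264,900.00 payment: €881,824.1409… − €264,900.00 = €616,924.1409…
Balance at month 11: €616,924.1409… × (1 + 0.0045)^4 = €628,103.9568…
Penalty: 11 × 0.5% × €854,540.00 = €46,999.70
Final settlement = outstanding balance + penalty = €628,103.9568… + €46,999.70 = €675,103.66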